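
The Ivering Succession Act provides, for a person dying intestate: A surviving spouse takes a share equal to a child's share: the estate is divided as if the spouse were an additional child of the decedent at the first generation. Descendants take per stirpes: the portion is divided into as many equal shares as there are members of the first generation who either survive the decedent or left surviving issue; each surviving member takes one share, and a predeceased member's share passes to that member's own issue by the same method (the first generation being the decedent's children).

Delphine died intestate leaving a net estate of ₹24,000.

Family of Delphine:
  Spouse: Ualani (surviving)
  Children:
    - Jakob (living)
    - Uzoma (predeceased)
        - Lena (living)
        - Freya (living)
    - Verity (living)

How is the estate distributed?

The spouse counts as an additional share at the children's level, so there are 4 primary shares of ₹6,000. Ualani takes one such share (₹6,000).
The children's combined portion (₹18,000) is divided into 3 shares of ₹6,000: Jakob and Verity each take ₹6,000; Uzoma's ₹6,000 share passes to Uzoma's issue.
Uzoma's share (₹6,000) is divided into 2 shares of ₹3,000: Lena and Freya each take ₹3,000.

Ualani: ₹6,000; Jakob: ₹6,000; Lena: ₹3,000; Freya: ₹3,000; Verity: ₹6,000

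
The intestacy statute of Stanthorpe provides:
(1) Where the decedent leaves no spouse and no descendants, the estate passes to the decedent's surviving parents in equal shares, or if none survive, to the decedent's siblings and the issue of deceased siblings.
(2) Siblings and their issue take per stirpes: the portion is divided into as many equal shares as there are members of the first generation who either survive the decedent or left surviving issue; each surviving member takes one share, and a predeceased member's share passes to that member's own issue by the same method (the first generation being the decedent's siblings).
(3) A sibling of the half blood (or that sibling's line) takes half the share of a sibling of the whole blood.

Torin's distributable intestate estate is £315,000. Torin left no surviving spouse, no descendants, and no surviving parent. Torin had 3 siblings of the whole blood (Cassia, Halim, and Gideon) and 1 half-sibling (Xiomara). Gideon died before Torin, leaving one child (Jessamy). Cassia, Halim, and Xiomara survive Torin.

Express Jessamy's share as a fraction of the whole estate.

Jessamy receives 2/7 of the estate.

The entire £315,000 passes to the siblings and their issue.
Counting each half-blood sibling's line as half a unit, there are 7/2 units in £315,000, so one unit is £90,000. Whole-blood lines (Cassia, Halim, and Gideon) take £90,000 each; half-blood lines (Xiomara) take £45,000 each.
Gideon's share (£90,000) passes entirely to Jessamy.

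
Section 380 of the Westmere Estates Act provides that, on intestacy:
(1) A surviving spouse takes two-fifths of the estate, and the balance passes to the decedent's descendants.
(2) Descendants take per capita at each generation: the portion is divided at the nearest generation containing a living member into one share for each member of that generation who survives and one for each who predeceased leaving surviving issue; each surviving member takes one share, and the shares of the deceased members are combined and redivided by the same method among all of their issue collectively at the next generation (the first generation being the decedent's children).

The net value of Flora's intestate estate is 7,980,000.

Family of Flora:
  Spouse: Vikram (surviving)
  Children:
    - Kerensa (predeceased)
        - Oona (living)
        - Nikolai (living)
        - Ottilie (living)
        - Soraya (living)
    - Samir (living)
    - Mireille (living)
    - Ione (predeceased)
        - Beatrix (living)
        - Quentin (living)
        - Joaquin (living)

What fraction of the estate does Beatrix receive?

Vikram takes two-fifths of 7,980,000 = 3,192,000. The remaining 4,788,000 passes to the descendants.
The descendants' portion (4,788,000) is divided at the children's generation into 4 shares of 1,197,000. Samir and Mireille each take 1,197,000. The 2 shares of the deceased (Kerensa and Ione) are combined into a pool of 2,394,000.
That pool (2,394,000) is divided at the grandchildren's generation equally among Oona, Nikolai, Ottilie, Soraya, Beatrix, Quentin, and Joaquin: 342,000 each.

Beatrix receives 3/70 of the estate.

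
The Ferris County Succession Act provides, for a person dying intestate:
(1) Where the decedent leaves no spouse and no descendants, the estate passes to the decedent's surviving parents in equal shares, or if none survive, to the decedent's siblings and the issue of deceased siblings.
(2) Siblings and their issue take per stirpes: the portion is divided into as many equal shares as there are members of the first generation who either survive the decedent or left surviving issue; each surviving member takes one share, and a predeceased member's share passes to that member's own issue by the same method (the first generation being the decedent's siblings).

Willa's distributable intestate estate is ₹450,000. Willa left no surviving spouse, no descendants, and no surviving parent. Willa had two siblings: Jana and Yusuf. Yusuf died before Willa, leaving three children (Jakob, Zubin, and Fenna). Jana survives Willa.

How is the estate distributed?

Jana: ₹225,000; Jakob: ₹75,000; Zubin: ₹75,000; Fenna: ₹75,000

The entire ₹450,000 passes to the siblings and their issue.
That amount (₹450,000) is divided into 2 shares of ₹225,000: Jana takes ₹225,000; Yusuf's ₹225,000 share passes to Yusuf's issue.
Yusuf's share (₹225,000) is divided into 3 shares of ₹75,000: Jakob, Zubin, and Fenna each take ₹75,000.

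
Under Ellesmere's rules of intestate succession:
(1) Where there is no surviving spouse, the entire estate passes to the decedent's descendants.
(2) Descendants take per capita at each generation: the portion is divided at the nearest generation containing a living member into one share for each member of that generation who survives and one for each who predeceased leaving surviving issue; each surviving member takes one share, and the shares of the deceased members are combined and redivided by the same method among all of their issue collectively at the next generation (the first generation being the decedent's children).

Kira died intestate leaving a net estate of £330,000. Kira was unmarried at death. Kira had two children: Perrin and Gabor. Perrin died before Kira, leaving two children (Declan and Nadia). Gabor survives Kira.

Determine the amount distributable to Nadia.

Nadia receives £82,500.

The entire £330,000 passes to the descendants.
That amount (£330,000) is divided at the children's generation into 2 shares of £165,000. Gabor takes £165,000. The remaining share for the deceased Perrin (£165,000) is carried to the next generation.
That pool (£165,000) is divided at the grandchildren's generation equally among Declan and Nadia: £82,500 each.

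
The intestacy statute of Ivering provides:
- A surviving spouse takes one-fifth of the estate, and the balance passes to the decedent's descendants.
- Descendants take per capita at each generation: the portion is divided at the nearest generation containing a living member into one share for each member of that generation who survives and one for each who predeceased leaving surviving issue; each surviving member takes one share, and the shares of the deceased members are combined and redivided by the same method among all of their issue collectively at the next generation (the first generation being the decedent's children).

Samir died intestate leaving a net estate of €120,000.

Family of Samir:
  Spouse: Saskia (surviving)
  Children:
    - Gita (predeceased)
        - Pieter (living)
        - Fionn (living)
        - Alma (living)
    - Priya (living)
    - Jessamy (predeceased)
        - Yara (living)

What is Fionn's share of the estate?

Fionn receives €16,000.

Saskia takes one-fifth of €120,000 = €24,000. The remaining €96,000 passes to the descendants.
The descendants' portion (€96,000) is divided at the children's generation into 3 shares of €32,000. Priya takes €32,000. The 2 shares of the deceased (Gita and Jessamy) are combined into a pool of €64,000.
That pool (€64,000) is divided at the grandchildren's generation equally among Pieter, Fionn, Alma, and Yara: €16,000 each.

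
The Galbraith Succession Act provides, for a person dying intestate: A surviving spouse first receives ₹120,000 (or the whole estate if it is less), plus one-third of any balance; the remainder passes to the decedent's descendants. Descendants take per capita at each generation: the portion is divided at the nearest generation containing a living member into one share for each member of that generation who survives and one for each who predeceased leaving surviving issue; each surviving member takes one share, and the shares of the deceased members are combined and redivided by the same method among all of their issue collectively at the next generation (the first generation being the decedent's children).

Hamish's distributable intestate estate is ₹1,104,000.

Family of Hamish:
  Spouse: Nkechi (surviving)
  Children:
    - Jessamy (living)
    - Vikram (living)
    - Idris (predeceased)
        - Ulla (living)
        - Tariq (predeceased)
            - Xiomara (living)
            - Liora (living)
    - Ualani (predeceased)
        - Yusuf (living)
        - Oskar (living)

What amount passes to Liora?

Liora receives ₹41,000.

Nkechi first takes ₹120,000, leaving a balance of ₹984,000. Nkechi then takes one-third of the balance (₹328,000), for a total of ₹448,000. The remaining ₹656,000 passes to the descendants.
The descendants' portion (₹656,000) is divided at the children's generation into 4 shares of ₹164,000. Jessamy and Vikram each take ₹164,000. The 2 shares of the deceased (Idris and Ualani) are combined into a pool of ₹328,000.
That pool (₹328,000) is divided at the grandchildren's generation into 4 shares of ₹82,000. Ulla, Yusuf, and Oskar each take ₹82,000. The remaining share for the deceased Tariq (₹82,000) is carried to the next generation.
That pool (₹82,000) is divided at the great-grandchildren's generation equally among Xiomara and Liora: ₹41,000 each.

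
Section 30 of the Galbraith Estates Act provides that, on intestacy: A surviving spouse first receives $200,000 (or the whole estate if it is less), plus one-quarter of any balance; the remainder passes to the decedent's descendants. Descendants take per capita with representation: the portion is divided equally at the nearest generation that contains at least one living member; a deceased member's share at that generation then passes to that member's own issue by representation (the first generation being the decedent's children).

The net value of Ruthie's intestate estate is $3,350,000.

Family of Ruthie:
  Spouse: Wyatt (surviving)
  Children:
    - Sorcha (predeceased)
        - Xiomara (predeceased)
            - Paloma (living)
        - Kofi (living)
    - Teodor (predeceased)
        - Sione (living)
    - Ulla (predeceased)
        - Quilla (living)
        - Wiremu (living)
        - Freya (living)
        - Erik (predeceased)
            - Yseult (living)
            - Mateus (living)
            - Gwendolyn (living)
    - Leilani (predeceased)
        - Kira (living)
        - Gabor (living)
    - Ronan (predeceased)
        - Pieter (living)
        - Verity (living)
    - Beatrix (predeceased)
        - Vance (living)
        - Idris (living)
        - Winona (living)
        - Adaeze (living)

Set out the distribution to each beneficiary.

Wyatt first takes $200,000, leaving a balance of $3,150,000. Wyatt then takes one-quarter of the balance ($787,500), for a total of $987,500. The remaining $2,362,500 passes to the descendants.
No child survives, so the initial division is made at the grandchildren's generation.
The descendants' portion ($2,362,500) is divided into 15 shares of $157,500: Kofi, Sione, Quilla, Wiremu, Freya, Kira, Gabor, Pieter, Verity, Vance, Idris, Winona, and Adaeze each take $157,500; Xiomara's $157,500 share passes to Xiomara's issue; Erik's $157,500 share passes to Erik's issue.
Xiomara's share ($157,500) passes entirely to Paloma.
Erik's share ($157,500) is divided into 3 shares of $52,500: Yseult, Mateus, and Gwendolyn each take $52,500.

Wyatt: $987,500; Paloma: $157,500; Kofi: $157,500; Sione: $157,500; Quilla: $157,500; Wiremu: $157,500; Freya: $157,500; Yseult: $52,500; Mateus: $52,500; Gwendolyn: $52,500; Kira: $157,500; Gabor: $157,500; Pieter: $157,500; Verity: $157,500; Vance: $157,500; Idris: $157,500; Winona: $157,500; Adaeze: $157,500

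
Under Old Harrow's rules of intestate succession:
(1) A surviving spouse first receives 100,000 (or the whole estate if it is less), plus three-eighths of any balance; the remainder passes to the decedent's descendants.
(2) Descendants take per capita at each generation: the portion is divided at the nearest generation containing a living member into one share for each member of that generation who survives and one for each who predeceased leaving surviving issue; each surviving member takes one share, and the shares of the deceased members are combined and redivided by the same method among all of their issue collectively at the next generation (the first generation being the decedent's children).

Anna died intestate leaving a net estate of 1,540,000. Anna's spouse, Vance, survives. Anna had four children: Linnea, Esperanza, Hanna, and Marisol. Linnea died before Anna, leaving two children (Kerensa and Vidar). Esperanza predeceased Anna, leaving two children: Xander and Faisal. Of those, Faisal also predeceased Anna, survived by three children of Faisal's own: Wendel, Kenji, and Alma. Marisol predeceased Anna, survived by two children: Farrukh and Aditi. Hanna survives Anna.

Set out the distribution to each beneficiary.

Vance: 640,000; Kerensa: 112,500; Vidar: 112,500; Xander: 112,500; Wendel: 37,500; Kenji: 37,500; Alma: 37,500; Hanna: 225,000; Farrukh: 112,500; Aditi: 112,500

Vance first takes 100,000, leaving a balance of 1,440,000. Vance then takes three-eighths of the balance (540,000), for a total of 640,000. The remaining 900,000 passes to the descendants.
The descendants' portion (900,000) is divided at the children's generation into 4 shares of 225,000. Hanna takes 225,000. The 3 shares of the deceased (Linnea, Esperanza, and Marisol) are combined into a pool of 675,000.
That pool (675,000) is divided at the grandchildren's generation into 6 shares of 112,500. Kerensa, Vidar, Xander, Farrukh, and Aditi each take 112,500. The remaining share for the deceased Faisal (112,500) is carried to the next generation.
That pool (112,500) is divided at the great-grandchildren's generation equally among Wendel, Kenji, and Alma: 37,500 each.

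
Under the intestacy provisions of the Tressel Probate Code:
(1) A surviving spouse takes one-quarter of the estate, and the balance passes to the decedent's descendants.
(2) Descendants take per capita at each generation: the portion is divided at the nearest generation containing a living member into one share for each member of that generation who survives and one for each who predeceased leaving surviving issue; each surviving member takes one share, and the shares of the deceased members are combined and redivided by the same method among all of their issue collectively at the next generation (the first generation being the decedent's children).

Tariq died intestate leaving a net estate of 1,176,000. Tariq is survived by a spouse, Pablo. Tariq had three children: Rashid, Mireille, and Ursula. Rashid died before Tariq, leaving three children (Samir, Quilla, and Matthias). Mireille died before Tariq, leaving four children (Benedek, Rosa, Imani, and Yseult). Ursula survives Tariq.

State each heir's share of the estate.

Pablo takes one-quarter of 1,176,000 = 294,000. The remaining 882,000 passes to the descendants.
The descendants' portion (882,000) is divided at the children's generation into 3 shares of 294,000. Ursula takes 294,000. The 2 shares of the deceased (Rashid and Mireille) are combined into a pool of 588,000.
That pool (588,000) is divided at the grandchildren's generation equally among Samir, Quilla, Matthias, Benedek, Rosa, Imani, and Yseult: 84,000 each.

Pablo: 294,000; Samir: 84,000; Quilla: 84,000; Matthias: 84,000; Benedek: 84,000; Rosa: 84,000; Imani: 84,000; Yseult: 84,000; Ursula: 294,000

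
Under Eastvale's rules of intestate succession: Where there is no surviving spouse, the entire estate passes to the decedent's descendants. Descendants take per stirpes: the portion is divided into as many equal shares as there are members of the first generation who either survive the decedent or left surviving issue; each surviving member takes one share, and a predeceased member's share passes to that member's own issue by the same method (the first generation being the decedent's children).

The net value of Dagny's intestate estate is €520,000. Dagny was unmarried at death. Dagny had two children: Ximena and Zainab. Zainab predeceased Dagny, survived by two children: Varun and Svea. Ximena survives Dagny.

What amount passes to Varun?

The entire €520,000 passes to the descendants.
That amount (€520,000) is divided into 2 shares of €260,000: Ximena takes €260,000; Zainab's €260,000 share passes to Zainab's issue.
Zainab's share (€260,000) is divided into 2 shares of €130,000: Varun and Svea each take €130,000.

Varun receives €130,000.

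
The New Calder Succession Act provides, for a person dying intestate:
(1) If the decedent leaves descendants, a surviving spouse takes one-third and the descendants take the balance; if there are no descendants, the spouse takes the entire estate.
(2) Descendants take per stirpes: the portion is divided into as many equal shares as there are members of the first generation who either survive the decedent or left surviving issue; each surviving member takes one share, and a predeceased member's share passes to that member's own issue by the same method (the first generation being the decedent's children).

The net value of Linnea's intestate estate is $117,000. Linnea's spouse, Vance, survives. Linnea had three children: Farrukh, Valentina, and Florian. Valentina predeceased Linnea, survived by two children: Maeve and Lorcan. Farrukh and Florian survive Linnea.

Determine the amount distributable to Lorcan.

Vance takes one-third of $117,000 = $39,000. The remaining $78,000 passes to the descendants.
The descendants' portion ($78,000) is divided into 3 shares of $26,000: Farrukh and Florian each take $26,000; Valentina's $26,000 share passes to Valentina's issue.
Valentina's share ($26,000) is divided into 2 shares of $13,000: Maeve and Lorcan each take $13,000.

Lorcan receives $13,000.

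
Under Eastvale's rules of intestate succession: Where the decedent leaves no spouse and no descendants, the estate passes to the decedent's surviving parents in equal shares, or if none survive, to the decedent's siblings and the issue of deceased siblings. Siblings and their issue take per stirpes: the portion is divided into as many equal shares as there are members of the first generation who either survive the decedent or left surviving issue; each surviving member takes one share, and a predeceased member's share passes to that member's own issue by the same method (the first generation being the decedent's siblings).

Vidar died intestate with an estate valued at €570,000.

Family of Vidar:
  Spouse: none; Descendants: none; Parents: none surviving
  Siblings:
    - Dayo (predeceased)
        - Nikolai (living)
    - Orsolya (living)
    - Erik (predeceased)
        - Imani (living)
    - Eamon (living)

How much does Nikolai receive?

Nikolai receives €142,500.

The entire €570,000 passes to the siblings and their issue.
That amount (€570,000) is divided into 4 shares of €142,500: Orsolya and Eamon each take €142,500; Dayo's €142,500 share passes to Dayo's issue; Erik's €142,500 share passes to Erik's issue.
Dayo's share (€142,500) passes entirely to Nikolai.
Erik's share (€142,500) passes entirely to Imani.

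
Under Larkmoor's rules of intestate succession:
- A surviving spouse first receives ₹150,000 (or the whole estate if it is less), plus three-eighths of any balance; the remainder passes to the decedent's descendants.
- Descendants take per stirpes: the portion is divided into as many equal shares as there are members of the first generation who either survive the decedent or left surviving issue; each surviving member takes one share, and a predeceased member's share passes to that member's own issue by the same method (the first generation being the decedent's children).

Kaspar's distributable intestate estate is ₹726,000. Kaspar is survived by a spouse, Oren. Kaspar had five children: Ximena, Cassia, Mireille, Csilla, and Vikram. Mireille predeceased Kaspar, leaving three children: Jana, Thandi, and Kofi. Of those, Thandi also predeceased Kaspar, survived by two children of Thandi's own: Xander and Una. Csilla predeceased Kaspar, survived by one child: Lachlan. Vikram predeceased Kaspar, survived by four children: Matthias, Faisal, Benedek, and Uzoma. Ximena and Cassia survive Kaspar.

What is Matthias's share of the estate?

Matthias receives ₹18,000.

Oren first takes ₹150,000, leaving a balance of ₹576,000. Oren then takes three-eighths of the balance (₹216,000), for a total of ₹366,000. The remaining ₹360,000 passes to the descendants.
The descendants' portion (₹360,000) is divided into 5 shares of ₹72,000: Ximena and Cassia each take ₹72,000; Mireille's ₹72,000 share passes to Mireille's issue; Csilla's ₹72,000 share passes to Csilla's issue; Vikram's ₹72,000 share passes to Vikram's issue.
Mireille's share (₹72,000) is divided into 3 shares of ₹24,000: Jana and Kofi each take ₹24,000; Thandi's ₹24,000 share passes to Thandi's issue.
Thandi's share (₹24,000) is divided into 2 shares of ₹12,000: Xander and Una each take ₹12,000.
Csilla's share (₹72,000) passes entirely to Lachlan.
Vikram's share (₹72,000) is divided into 4 shares of ₹18,000: Matthias, Faisal, Benedek, and Uzoma each take ₹18,000.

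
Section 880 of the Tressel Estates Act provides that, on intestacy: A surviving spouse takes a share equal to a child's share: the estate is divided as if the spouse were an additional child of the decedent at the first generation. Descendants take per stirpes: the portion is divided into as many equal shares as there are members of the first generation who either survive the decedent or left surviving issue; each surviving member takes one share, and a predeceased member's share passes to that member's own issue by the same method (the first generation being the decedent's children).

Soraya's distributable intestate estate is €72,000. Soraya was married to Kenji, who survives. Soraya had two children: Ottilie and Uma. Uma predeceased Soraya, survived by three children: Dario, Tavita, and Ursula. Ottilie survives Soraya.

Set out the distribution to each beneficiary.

Kenji: €24,000; Ottilie: €24,000; Dario: €8,000; Tavita: €8,000; Ursula: €8,000

The spouse counts as an additional share at the children's level, so there are 3 primary shares of €24,000. Kenji takes one such share (€24,000).
The children's combined portion (€48,000) is divided into 2 shares of €24,000: Ottilie takes €24,000; Uma's €24,000 share passes to Uma's issue.
Uma's share (€24,000) is divided into 3 shares of €8,000: Dario, Tavita, and Ursula each take €8,000.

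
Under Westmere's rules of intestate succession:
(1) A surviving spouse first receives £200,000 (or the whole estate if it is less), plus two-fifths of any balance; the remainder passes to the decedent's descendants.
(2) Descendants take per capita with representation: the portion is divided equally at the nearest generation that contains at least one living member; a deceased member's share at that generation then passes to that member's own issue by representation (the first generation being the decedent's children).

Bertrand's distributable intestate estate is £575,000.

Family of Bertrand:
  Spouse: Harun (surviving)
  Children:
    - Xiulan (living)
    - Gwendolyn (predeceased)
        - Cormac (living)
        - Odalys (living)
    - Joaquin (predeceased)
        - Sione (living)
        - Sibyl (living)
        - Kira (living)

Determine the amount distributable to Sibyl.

Sibyl receives £25,000.

Harun first takes £200,000, leaving a balance of £375,000. Harun then takes two-fifths of the balance (£150,000), for a total of £350,000. The remaining £225,000 passes to the descendants.
The descendants' portion (£225,000) is divided into 3 shares of £75,000: Xiulan takes £75,000; Gwendolyn's £75,000 share passes to Gwendolyn's issue; Joaquin's £75,000 share passes to Joaquin's issue.
Gwendolyn's share (£75,000) is divided into 2 shares of £37,500: Cormac and Odalys each take £37,500.
Joaquin's share (£75,000) is divided into 3 shares of £25,000: Sione, Sibyl, and Kira each take £25,000.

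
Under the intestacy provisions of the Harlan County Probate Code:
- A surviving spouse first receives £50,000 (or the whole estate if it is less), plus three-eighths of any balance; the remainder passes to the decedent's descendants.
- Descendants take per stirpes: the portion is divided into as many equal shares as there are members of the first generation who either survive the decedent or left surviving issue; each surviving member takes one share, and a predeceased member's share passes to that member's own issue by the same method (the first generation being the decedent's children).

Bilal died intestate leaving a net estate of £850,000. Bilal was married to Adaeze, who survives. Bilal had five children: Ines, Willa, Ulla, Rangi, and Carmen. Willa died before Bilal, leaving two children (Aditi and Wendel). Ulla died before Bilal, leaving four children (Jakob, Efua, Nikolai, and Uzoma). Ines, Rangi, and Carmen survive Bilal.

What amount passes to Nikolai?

Nikolai receives £25,000.

Adaeze first takes £50,000, leaving a balance of £800,000. Adaeze then takes three-eighths of the balance (£300,000), for a total of £350,000. The remaining £500,000 passes to the descendants.
The descendants' portion (£500,000) is divided into 5 shares of £100,000: Ines, Rangi, and Carmen each take £100,000; Willa's £100,000 share passes to Willa's issue; Ulla's £100,000 share passes to Ulla's issue.
Willa's share (£100,000) is divided into 2 shares of £50,000: Aditi and Wendel each take £50,000.
Ulla's share (£100,000) is divided into 4 shares of £25,000: Jakob, Efua, Nikolai, and Uzoma each take £25,000.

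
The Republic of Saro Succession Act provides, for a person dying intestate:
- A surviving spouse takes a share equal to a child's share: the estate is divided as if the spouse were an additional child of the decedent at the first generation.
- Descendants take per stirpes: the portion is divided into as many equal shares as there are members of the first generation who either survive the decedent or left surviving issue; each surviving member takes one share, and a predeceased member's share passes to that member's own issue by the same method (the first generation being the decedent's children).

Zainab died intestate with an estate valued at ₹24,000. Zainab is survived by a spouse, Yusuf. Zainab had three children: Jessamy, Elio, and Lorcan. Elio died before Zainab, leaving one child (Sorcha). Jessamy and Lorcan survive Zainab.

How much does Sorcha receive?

The spouse counts as an additional share at the children's level, so there are 4 primary shares of ₹6,000. Yusuf takes one such share (₹6,000).
The children's combined portion (₹18,000) is divided into 3 shares of ₹6,000: Jessamy and Lorcan each take ₹6,000; Elio's ₹6,000 share passes to Elio's issue.
Elio's share (₹6,000) passes entirely to Sorcha.

Sorcha receives ₹6,000.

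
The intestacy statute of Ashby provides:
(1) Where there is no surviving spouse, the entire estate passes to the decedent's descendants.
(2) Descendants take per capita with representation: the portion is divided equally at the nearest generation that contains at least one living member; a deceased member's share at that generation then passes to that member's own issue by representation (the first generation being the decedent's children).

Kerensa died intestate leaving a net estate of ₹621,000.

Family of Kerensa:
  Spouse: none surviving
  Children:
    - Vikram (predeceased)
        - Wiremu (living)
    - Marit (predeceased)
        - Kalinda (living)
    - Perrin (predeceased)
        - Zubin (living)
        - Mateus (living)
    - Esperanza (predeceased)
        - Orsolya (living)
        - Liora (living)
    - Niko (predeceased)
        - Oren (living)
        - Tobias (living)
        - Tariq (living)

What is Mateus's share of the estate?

Mateus receives ₹69,000.

The entire ₹621,000 passes to the descendants.
No child survives, so the initial division is made at the grandchildren's generation.
That amount (₹621,000) is divided into 9 shares of ₹69,000: Wiremu, Kalinda, Zubin, Mateus, Orsolya, Liora, Oren, Tobias, and Tariq each take ₹69,000.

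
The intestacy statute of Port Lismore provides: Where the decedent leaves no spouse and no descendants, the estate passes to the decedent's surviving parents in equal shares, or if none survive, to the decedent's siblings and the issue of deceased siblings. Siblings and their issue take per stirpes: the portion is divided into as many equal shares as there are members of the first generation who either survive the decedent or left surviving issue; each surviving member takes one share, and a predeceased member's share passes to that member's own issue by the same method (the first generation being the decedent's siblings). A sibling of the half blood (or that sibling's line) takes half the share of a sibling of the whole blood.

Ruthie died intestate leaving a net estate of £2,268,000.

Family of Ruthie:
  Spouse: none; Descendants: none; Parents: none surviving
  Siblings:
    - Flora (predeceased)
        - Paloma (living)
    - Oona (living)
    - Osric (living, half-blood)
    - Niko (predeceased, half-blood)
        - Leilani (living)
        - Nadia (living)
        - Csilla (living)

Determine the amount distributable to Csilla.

The entire £2,268,000 passes to the siblings and their issue.
Counting each half-blood sibling's line as half a unit, there are 3 units in £2,268,000, so one unit is £756,000. Whole-blood lines (Flora and Oona) take £756,000 each; half-blood lines (Osric and Niko) take £378,000 each.
Flora's share (£756,000) passes entirely to Paloma.
Niko's share (£378,000) is divided into 3 shares of £126,000: Leilani, Nadia, and Csilla each take £126,000.

Csilla receives £126,000.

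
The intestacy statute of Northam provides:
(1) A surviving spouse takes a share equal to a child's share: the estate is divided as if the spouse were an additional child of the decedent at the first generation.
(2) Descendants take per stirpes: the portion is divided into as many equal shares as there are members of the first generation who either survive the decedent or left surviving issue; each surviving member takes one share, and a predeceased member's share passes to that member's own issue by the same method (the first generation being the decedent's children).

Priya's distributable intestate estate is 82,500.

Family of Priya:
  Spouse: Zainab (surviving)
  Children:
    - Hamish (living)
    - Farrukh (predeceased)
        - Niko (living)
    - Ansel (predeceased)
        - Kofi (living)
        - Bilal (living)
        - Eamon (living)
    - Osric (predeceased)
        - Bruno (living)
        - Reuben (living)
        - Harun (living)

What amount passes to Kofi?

The spouse counts as an additional share at the children's level, so there are 5 primary shares of 16,500. Zainab takes one such share (16,500).
The children's combined portion (66,000) is divided into 4 shares of 16,500: Hamish takes 16,500; Farrukh's 16,500 share passes to Farrukh's issue; Ansel's 16,500 share passes to Ansel's issue; Osric's 16,500 share passes to Osric's issue.
Farrukh's share (16,500) passes entirely to Niko.
Ansel's share (16,500) is divided into 3 shares of 5,500: Kofi, Bilal, and Eamon each take 5,500.
Osric's share (16,500) is divided into 3 shares of 5,500: Bruno, Reuben, and Harun each take 5,500.

Kofi receives 5,500.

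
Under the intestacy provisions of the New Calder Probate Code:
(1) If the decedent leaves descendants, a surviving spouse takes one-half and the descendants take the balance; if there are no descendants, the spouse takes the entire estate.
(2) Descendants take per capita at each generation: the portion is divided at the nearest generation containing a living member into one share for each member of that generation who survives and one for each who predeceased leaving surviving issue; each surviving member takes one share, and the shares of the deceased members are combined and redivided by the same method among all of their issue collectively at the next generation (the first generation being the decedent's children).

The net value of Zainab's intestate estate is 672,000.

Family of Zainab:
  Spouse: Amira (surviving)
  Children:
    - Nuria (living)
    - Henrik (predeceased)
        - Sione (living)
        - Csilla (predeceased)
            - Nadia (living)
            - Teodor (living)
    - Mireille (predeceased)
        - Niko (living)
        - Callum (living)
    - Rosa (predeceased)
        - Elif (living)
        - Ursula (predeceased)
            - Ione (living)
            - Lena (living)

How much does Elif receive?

Elif receives 42,000.

Amira takes one-half of 672,000 = 336,000. The remaining 336,000 passes to the descendants.
The descendants' portion (336,000) is divided at the children's generation into 4 shares of 84,000. Nuria takes 84,000. The 3 shares of the deceased (Henrik, Mireille, and Rosa) are combined into a pool of 252,000.
That pool (252,000) is divided at the grandchildren's generation into 6 shares of 42,000. Sione, Niko, Callum, and Elif each take 42,000. The 2 shares of the deceased (Csilla and Ursula) are combined into a pool of 84,000.
That pool (84,000) is divided at the great-grandchildren's generation equally among Nadia, Teodor, Ione, and Lena: 21,000 each.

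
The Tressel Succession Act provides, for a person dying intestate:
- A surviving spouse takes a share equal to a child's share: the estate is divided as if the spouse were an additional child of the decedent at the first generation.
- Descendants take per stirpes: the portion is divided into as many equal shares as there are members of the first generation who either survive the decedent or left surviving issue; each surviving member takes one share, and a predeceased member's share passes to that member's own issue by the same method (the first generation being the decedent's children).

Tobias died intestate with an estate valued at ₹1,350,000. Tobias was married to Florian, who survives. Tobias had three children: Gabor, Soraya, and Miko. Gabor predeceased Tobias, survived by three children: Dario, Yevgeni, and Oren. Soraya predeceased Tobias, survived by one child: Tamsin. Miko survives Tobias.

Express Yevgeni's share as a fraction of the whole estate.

The spouse counts as an additional share at the children's level, so there are 4 primary shares of ₹337,500. Florian takes one such share (₹337,500).
The children's combined portion (₹1,012,500) is divided into 3 shares of ₹337,500: Miko takes ₹337,500; Gabor's ₹337,500 share passes to Gabor's issue; Soraya's ₹337,500 share passes to Soraya's issue.
Gabor's share (₹337,500) is divided into 3 shares of ₹112,500: Dario, Yevgeni, and Oren each take ₹112,500.
Soraya's share (₹337,500) passes entirely to Tamsin.

Yevgeni receives 1/12 of the estate.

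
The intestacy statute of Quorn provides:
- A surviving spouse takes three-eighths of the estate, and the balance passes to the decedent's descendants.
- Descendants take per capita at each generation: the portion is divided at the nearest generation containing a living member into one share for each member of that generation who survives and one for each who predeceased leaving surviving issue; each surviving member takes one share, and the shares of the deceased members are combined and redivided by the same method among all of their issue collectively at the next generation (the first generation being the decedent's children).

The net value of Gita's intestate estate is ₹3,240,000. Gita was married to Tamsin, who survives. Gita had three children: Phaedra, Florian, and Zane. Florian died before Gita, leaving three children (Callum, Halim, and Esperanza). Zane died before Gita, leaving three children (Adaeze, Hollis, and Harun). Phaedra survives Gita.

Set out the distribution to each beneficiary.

Tamsin: ₹1,215,000; Phaedra: ₹675,000; Callum: ₹225,000; Halim: ₹225,000; Esperanza: ₹225,000; Adaeze: ₹225,000; Hollis: ₹225,000; Harun: ₹225,000

Tamsin takes three-eighths of ₹3,240,000 = ₹1,215,000. The remaining ₹2,025,000 passes to the descendants.
The descendants' portion (₹2,025,000) is divided at the children's generation into 3 shares of ₹675,000. Phaedra takes ₹675,000. The 2 shares of the deceased (Florian and Zane) are combined into a pool of ₹1,350,000.
That pool (₹1,350,000) is divided at the grandchildren's generation equally among Callum, Halim, Esperanza, Adaeze, Hollis, and Harun: ₹225,000 each.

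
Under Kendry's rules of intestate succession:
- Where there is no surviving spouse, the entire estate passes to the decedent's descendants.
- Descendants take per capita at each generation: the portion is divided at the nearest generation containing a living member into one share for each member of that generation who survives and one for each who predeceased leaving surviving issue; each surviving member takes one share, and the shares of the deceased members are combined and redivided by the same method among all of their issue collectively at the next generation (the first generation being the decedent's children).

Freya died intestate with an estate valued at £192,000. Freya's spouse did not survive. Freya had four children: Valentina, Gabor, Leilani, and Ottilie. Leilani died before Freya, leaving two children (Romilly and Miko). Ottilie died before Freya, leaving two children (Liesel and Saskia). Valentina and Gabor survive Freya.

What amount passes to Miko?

The entire £192,000 passes to the descendants.
That amount (£192,000) is divided at the children's generation into 4 shares of £48,000. Valentina and Gabor each take £48,000. The 2 shares of the deceased (Leilani and Ottilie) are combined into a pool of £96,000.
That pool (£96,000) is divided at the grandchildren's generation equally among Romilly, Miko, Liesel, and Saskia: £24,000 each.

Miko receives £24,000.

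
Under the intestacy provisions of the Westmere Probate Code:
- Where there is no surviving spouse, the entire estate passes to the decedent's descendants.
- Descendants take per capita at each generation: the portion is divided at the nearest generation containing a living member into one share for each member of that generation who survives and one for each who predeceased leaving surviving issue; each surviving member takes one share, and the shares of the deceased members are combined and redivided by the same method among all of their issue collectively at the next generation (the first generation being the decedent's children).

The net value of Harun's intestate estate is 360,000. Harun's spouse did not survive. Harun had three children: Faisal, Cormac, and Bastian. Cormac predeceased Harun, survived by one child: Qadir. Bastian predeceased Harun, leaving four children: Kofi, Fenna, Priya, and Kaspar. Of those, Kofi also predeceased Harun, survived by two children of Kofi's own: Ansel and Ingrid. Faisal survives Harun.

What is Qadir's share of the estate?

The entire 360,000 passes to the descendants.
That amount (360,000) is divided at the children's generation into 3 shares of 120,000. Faisal takes 120,000. The 2 shares of the deceased (Cormac and Bastian) are combined into a pool of 240,000.
That pool (240,000) is divided at the grandchildren's generation into 5 shares of 48,000. Qadir, Fenna, Priya, and Kaspar each take 48,000. The remaining share for the deceased Kofi (48,000) is carried to the next generation.
That pool (48,000) is divided at the great-grandchildren's generation equally among Ansel and Ingrid: 24,000 each.

Qadir receives 48,000.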